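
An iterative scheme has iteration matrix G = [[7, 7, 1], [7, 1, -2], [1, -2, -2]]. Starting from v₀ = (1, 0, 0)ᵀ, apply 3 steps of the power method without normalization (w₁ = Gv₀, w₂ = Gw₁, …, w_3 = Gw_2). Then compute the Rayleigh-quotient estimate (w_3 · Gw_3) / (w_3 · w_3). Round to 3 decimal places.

w1 = Gv₀ = (7·1 + 7·0 + 1·0; 7·1 + 1·0 + (-2)·0; 1·1 + (-2)·0 + (-2)·0) = (7, 7, 1)
w2 = Gw1 = (7·7 + 7·7 + 1·1; 7·7 + 1·7 + (-2)·1; 1·7 + (-2)·7 + (-2)·1) = (99, 54, -9)
w3 = Gw2 = (1062, 765, 9)
Gw3 = (12798, 8181, -486)
w3·Gw3 = 1062·12798 + 765·8181 + 9·(-486) = 19845567; w3·w3 = 1062·1062 + 765·765 + 9·9 = 1713150
λ ≈ 19845567/1713150 = 11.584

λ ≈ 11.584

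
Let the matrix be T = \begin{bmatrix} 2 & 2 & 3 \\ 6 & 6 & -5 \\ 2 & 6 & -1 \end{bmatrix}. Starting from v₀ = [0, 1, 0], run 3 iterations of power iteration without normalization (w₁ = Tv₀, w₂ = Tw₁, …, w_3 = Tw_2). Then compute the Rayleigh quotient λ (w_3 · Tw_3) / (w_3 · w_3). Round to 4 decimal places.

w1 = Tv₀ = (2, 6, 6)
w2 = Tw1 = (34, 18, 34)
w3 = Tw2 = (206, 142, 142)
Tw3 = (1122, 1378, 1122)
w3·Tw3 = 206·1122 + 142·1378 + 142·1122 = 586132; w3·w3 = 206·206 + 142·142 + 142·142 = 82764
λ ≈ 586132/82764 = 7.0820

λ ≈ 7.0820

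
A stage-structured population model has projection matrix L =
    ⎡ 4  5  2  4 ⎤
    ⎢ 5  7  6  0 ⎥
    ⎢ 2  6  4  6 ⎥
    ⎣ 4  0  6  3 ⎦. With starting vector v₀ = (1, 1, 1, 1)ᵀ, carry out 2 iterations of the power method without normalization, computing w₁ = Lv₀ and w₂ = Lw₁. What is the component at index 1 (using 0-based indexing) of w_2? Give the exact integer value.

w1 = Lv₀ = (15, 18, 18, 13)
w2 = Lw1 = (238, 309, 288, 207)
The requested component of w2 is 309.

309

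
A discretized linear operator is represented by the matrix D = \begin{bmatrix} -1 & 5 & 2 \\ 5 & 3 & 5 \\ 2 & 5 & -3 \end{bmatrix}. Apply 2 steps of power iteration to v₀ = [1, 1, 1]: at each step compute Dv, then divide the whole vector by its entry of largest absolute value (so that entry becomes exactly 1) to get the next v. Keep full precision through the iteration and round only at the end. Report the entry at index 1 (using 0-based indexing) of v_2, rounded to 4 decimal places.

Dv0 = (6.00000, 13.00000, 4.00000); divide by 13.00000 → v1 = (0.46154, 1.00000, 0.30769)
Dv1 = (5.15385, 6.84615, 5.00000); divide by 6.84615 → v2 = (0.75281, 1.00000, 0.73034)
Requested entry of v2: 89/89 = 1.0000

1.0000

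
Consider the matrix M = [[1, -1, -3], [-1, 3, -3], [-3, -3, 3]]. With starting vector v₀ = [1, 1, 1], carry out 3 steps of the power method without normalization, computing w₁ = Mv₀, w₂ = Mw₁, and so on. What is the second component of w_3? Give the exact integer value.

w1 = Mv₀ = (1·1 + (-1)·1 + (-3)·1; (-1)·1 + 3·1 + (-3)·1; (-3)·1 + (-3)·1 + 3·1) = (-3, -1, -3)
w2 = Mw1 = (1·(-3) + (-1)·(-1) + (-3)·(-3); (-1)·(-3) + 3·(-1) + (-3)·(-3); (-3)·(-3) + (-3)·(-1) + 3·(-3)) = (7, 9, 3)
w3 = Mw2 = (-11, 11, -39)
The requested component of w3 is 11.

11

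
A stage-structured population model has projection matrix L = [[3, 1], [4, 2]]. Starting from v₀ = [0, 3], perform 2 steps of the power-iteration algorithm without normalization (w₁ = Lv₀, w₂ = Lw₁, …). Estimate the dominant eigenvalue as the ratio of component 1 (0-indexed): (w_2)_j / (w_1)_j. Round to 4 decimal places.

w1 = Lv₀ = (3, 6)
w2 = Lw1 = (15, 24)
Ratio at component: 24 / 6 = 4.0000

λ ≈ 4.0000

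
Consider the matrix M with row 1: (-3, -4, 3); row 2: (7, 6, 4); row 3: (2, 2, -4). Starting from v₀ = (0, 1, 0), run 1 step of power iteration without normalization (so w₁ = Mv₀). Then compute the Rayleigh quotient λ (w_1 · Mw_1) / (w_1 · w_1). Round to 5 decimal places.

w1 = Mv₀ = (-4, 6, 2)
Mw1 = (-6, 16, -4)
w1·Mw1 = (-4)·(-6) + 6·16 + 2·(-4) = 112; w1·w1 = (-4)·(-4) + 6·6 + 2·2 = 56
λ ≈ 112/56 = 2.00000

λ ≈ 2.00000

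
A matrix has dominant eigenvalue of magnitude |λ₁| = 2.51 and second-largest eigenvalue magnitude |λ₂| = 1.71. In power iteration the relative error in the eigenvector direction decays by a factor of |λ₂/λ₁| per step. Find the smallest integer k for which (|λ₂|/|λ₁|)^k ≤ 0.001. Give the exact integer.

18

|λ₂/λ₁| = 1.71/2.51 = 0.68127
Need k ≥ ln(0.001) / ln(0.68127) = -6.9078 / -0.3838 ≈ 17.999
Smallest integer k satisfying the bound: 18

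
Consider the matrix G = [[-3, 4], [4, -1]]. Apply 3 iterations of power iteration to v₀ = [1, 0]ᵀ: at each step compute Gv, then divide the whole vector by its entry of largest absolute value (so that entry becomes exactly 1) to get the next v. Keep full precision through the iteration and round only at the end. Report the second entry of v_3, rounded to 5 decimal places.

-0.83453

Gv0 = (-3.000000, 4.000000); divide by 4.000000 → v1 = (-0.750000, 1.000000)
Gv1 = (6.250000, -4.000000); divide by 6.250000 → v2 = (1.000000, -0.640000)
Gv2 = (-5.560000, 4.640000); divide by -5.560000 → v3 = (1.000000, -0.834532)
Requested entry of v3: 116/-139 = -0.83453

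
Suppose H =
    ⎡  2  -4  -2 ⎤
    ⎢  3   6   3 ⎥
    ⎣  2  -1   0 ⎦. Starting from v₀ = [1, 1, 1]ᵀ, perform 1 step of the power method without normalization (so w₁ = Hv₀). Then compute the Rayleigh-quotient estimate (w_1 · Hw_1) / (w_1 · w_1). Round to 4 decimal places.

w1 = Hv₀ = (2·1 + (-4)·1 + (-2)·1; 3·1 + 6·1 + 3·1; 2·1 + (-1)·1 + 0·1) = (-4, 12, 1)
Hw1 = (-58, 63, -20)
w1·Hw1 = (-4)·(-58) + 12·63 + 1·(-20) = 968; w1·w1 = (-4)·(-4) + 12·12 + 1·1 = 161
λ ≈ 968/161 = 6.0124

6.0124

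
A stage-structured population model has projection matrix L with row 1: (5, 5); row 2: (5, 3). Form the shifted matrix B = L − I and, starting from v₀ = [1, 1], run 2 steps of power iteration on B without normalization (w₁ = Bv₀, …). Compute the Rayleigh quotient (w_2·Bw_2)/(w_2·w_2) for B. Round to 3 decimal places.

8.099

B = L − I has rows (4, 5); (5, 2)
w1 = Bv₀ = (4·1 + 5·1; 5·1 + 2·1) = (9, 7)
w2 = Bw1 = (4·9 + 5·7; 5·9 + 2·7) = (71, 59)
Bw2 = (579, 473)
w2·Bw2 = 69016; w2·w2 = 8522; μ ≈ 69016/8522 = 8.099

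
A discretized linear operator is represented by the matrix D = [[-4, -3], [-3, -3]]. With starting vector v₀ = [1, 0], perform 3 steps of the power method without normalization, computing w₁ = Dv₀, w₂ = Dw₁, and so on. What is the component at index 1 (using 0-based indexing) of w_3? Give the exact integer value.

-138

w1 = Dv₀ = ((-4)·1 + (-3)·0; (-3)·1 + (-3)·0) = (-4, -3)
w2 = Dw1 = ((-4)·(-4) + (-3)·(-3); (-3)·(-4) + (-3)·(-3)) = (25, 21)
w3 = Dw2 = (-163, -138)
The requested component of w3 is -138.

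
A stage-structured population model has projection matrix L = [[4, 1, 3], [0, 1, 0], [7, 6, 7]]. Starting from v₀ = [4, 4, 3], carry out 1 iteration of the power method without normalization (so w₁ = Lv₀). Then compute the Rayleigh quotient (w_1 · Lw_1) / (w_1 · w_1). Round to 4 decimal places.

10.3008

w1 = Lv₀ = (29, 4, 73)
Lw1 = (339, 4, 738)
w1·Lw1 = 29·339 + 4·4 + 73·738 = 63721; w1·w1 = 29·29 + 4·4 + 73·73 = 6186
λ ≈ 63721/6186 = 10.3008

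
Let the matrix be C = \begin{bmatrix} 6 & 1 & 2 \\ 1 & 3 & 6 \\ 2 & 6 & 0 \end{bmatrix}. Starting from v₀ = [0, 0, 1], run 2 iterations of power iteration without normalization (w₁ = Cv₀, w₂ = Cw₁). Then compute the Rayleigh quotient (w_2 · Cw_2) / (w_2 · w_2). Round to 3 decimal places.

w1 = Cv₀ = (2, 6, 0)
w2 = Cw1 = (18, 20, 40)
Cw2 = (208, 318, 156)
w2·Cw2 = 18·208 + 20·318 + 40·156 = 16344; w2·w2 = 18·18 + 20·20 + 40·40 = 2324
λ ≈ 16344/2324 = 7.033

λ ≈ 7.033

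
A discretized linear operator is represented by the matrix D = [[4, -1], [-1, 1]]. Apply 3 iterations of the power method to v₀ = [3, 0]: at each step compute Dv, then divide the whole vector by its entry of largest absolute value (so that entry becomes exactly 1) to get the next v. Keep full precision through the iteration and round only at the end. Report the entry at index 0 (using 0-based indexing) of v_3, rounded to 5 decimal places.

Dv0 = (12.000000, -3.000000); divide by 12.000000 → v1 = (1.000000, -0.250000)
Dv1 = (4.250000, -1.250000); divide by 4.250000 → v2 = (1.000000, -0.294118)
Dv2 = (4.294118, -1.294118); divide by 4.294118 → v3 = (1.000000, -0.301370)
Requested entry of v3: 219/219 = 1.00000

1.00000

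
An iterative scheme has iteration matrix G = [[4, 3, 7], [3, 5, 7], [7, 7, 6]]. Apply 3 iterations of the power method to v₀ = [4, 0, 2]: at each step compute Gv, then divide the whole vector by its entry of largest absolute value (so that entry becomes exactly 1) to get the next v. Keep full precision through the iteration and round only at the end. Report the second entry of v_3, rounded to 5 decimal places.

Gv0 = (30.000000, 26.000000, 40.000000); divide by 40.000000 → v1 = (0.750000, 0.650000, 1.000000)
Gv1 = (11.950000, 12.500000, 15.800000); divide by 15.800000 → v2 = (0.756329, 0.791139, 1.000000)
Gv2 = (12.398734, 13.224684, 16.832278); divide by 16.832278 → v3 = (0.736605, 0.785674, 1.000000)
Requested entry of v3: 8358/10638 = 0.78567

0.78567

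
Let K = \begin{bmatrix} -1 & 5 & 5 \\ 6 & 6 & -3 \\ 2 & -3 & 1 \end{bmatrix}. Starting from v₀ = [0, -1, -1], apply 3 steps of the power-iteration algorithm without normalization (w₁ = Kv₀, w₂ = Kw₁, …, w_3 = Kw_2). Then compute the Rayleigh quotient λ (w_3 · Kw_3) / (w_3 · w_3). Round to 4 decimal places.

w1 = Kv₀ = ((-1)·0 + 5·(-1) + 5·(-1); 6·0 + 6·(-1) + (-3)·(-1); 2·0 + (-3)·(-1) + 1·(-1)) = (-10, -3, 2)
w2 = Kw1 = ((-1)·(-10) + 5·(-3) + 5·2; 6·(-10) + 6·(-3) + (-3)·2; 2·(-10) + (-3)·(-3) + 1·2) = (5, -84, -9)
w3 = Kw2 = (-470, -447, 253)
Kw3 = (-500, -6261, 654)
w3·Kw3 = (-470)·(-500) + (-447)·(-6261) + 253·654 = 3199129; w3·w3 = (-470)·(-470) + (-447)·(-447) + 253·253 = 484718
λ ≈ 3199129/484718 = 6.6000

λ ≈ 6.6000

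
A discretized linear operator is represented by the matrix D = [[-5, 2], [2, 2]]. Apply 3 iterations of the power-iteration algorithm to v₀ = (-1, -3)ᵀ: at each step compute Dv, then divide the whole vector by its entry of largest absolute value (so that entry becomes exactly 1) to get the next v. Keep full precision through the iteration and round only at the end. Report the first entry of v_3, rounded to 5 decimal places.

-0.32759

Dv0 = (-1.000000, -8.000000); divide by -8.000000 → v1 = (0.125000, 1.000000)
Dv1 = (1.375000, 2.250000); divide by 2.250000 → v2 = (0.611111, 1.000000)
Dv2 = (-1.055556, 3.222222); divide by 3.222222 → v3 = (-0.327586, 1.000000)
Requested entry of v3: 19/-58 = -0.32759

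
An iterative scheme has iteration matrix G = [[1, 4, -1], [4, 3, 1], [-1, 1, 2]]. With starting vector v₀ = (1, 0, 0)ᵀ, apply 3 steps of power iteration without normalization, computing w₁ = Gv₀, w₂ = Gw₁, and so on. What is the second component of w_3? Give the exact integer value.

118

w1 = Gv₀ = (1, 4, -1)
w2 = Gw1 = (18, 15, 1)
w3 = Gw2 = (77, 118, -1)
The requested component of w3 is 118.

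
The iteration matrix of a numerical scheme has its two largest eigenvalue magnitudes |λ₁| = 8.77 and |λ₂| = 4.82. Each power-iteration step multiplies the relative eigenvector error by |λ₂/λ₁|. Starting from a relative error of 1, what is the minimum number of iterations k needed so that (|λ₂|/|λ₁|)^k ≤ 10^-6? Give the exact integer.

|λ₂/λ₁| = 4.82/8.77 = 0.54960
Need k ≥ ln(10^-6) / ln(0.54960) = -13.8155 / -0.5986 ≈ 23.081
Smallest integer k satisfying the bound: 24

24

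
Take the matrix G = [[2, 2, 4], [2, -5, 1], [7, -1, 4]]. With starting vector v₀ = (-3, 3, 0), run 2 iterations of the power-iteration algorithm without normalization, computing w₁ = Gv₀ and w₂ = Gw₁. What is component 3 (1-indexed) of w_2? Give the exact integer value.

w1 = Gv₀ = (2·(-3) + 2·3 + 4·0; 2·(-3) + (-5)·3 + 1·0; 7·(-3) + (-1)·3 + 4·0) = (0, -21, -24)
w2 = Gw1 = (2·0 + 2·(-21) + 4·(-24); 2·0 + (-5)·(-21) + 1·(-24); 7·0 + (-1)·(-21) + 4·(-24)) = (-138, 81, -75)
The requested component of w2 is -75.

-75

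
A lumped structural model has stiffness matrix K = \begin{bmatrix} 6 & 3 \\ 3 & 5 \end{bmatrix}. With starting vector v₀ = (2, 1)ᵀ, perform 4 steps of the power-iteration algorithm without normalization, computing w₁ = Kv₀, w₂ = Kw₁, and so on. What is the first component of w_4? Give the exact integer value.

8835

w1 = Kv₀ = (6·2 + 3·1; 3·2 + 5·1) = (15, 11)
w2 = Kw1 = (6·15 + 3·11; 3·15 + 5·11) = (123, 100)
w3 = Kw2 = (1038, 869)
w4 = Kw3 = (8835, 7459)
The requested component of w4 is 8835.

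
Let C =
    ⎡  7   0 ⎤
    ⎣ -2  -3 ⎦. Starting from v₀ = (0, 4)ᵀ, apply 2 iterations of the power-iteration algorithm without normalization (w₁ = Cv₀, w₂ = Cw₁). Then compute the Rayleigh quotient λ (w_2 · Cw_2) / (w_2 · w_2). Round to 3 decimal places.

w1 = Cv₀ = (0, -12)
w2 = Cw1 = (0, 36)
Cw2 = (0, -108)
w2·Cw2 = 0·0 + 36·(-108) = -3888; w2·w2 = 0·0 + 36·36 = 1296
λ ≈ -3888/1296 = -3.000

-3.000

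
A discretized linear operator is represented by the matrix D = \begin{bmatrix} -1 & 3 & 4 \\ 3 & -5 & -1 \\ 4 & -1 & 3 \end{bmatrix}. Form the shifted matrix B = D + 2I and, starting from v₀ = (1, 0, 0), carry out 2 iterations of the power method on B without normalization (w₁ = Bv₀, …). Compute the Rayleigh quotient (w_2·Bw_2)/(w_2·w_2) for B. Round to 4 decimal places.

B = D + 2I has rows (1, 3, 4); (3, -3, -1); (4, -1, 5)
w1 = Bv₀ = (1·1 + 3·0 + 4·0; 3·1 + (-3)·0 + (-1)·0; 4·1 + (-1)·0 + 5·0) = (1, 3, 4)
w2 = Bw1 = (1·1 + 3·3 + 4·4; 3·1 + (-3)·3 + (-1)·4; 4·1 + (-1)·3 + 5·4) = (26, -10, 21)
Bw2 = (80, 87, 219)
w2·Bw2 = 5809; w2·w2 = 1217; μ ≈ 5809/1217 = 4.7732

μ ≈ 4.7732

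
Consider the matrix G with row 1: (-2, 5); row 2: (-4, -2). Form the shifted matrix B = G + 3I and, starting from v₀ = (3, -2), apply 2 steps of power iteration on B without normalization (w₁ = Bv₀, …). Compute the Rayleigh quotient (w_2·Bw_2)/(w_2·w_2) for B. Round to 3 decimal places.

B = G + 3I has rows (1, 5); (-4, 1)
w1 = Bv₀ = (-7, -14)
w2 = Bw1 = (-77, 14)
Bw2 = (-7, 322)
w2·Bw2 = 5047; w2·w2 = 6125; μ ≈ 5047/6125 = 0.824

μ ≈ 0.824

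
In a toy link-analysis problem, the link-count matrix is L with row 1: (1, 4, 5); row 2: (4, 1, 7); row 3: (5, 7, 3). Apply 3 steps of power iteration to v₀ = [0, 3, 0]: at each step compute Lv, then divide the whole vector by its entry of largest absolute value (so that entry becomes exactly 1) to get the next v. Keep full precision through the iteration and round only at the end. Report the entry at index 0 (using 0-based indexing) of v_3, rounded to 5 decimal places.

0.66626

Lv0 = (12.000000, 3.000000, 21.000000); divide by 21.000000 → v1 = (0.571429, 0.142857, 1.000000)
Lv1 = (6.142857, 9.428571, 6.857143); divide by 9.428571 → v2 = (0.651515, 1.000000, 0.727273)
Lv2 = (8.287879, 8.696970, 12.439394); divide by 12.439394 → v3 = (0.666261, 0.699147, 1.000000)
Requested entry of v3: 1641/2463 = 0.66626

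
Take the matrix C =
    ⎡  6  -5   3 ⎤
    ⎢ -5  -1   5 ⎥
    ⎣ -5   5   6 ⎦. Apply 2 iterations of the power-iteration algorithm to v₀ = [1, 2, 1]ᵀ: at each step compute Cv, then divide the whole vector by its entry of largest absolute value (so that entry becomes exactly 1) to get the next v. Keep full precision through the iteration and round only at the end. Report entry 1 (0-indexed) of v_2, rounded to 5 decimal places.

1.00000

Cv0 = (-1.000000, -2.000000, 11.000000); divide by 11.000000 → v1 = (-0.090909, -0.181818, 1.000000)
Cv1 = (3.363636, 5.636364, 5.545455); divide by 5.636364 → v2 = (0.596774, 1.000000, 0.983871)
Requested entry of v2: 62/62 = 1.00000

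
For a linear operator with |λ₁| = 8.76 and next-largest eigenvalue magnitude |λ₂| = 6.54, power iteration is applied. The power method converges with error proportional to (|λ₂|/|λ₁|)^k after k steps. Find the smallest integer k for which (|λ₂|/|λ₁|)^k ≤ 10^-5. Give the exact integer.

|λ₂/λ₁| = 6.54/8.76 = 0.74658
Need k ≥ ln(10^-5) / ln(0.74658) = -11.5129 / -0.2923 ≈ 39.393
Smallest integer k satisfying the bound: 40

40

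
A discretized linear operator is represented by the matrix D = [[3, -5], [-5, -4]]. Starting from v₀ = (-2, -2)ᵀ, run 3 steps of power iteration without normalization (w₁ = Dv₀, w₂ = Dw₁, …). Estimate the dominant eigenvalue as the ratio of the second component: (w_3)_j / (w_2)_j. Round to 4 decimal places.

-8.2391

w1 = Dv₀ = (3·(-2) + (-5)·(-2); (-5)·(-2) + (-4)·(-2)) = (4, 18)
w2 = Dw1 = (3·4 + (-5)·18; (-5)·4 + (-4)·18) = (-78, -92)
w3 = Dw2 = (226, 758)
Ratio at component: 758 / -92 = -8.2391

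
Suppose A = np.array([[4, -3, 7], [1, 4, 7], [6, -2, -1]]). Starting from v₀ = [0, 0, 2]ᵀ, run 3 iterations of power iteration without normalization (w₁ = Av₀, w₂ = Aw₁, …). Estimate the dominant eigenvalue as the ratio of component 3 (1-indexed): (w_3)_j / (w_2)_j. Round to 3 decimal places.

w1 = Av₀ = (4·0 + (-3)·0 + 7·2; 1·0 + 4·0 + 7·2; 6·0 + (-2)·0 + (-1)·2) = (14, 14, -2)
w2 = Aw1 = (4·14 + (-3)·14 + 7·(-2); 1·14 + 4·14 + 7·(-2); 6·14 + (-2)·14 + (-1)·(-2)) = (0, 56, 58)
w3 = Aw2 = (238, 630, -170)
Ratio at component: -170 / 58 = -2.931

-2.931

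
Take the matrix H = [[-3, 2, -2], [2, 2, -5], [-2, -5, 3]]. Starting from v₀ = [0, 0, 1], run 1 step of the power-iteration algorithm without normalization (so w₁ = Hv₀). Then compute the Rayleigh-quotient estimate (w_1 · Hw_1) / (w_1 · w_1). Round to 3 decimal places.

7.342

w1 = Hv₀ = ((-3)·0 + 2·0 + (-2)·1; 2·0 + 2·0 + (-5)·1; (-2)·0 + (-5)·0 + 3·1) = (-2, -5, 3)
Hw1 = (-10, -29, 38)
w1·Hw1 = (-2)·(-10) + (-5)·(-29) + 3·38 = 279; w1·w1 = (-2)·(-2) + (-5)·(-5) + 3·3 = 38
λ ≈ 279/38 = 7.342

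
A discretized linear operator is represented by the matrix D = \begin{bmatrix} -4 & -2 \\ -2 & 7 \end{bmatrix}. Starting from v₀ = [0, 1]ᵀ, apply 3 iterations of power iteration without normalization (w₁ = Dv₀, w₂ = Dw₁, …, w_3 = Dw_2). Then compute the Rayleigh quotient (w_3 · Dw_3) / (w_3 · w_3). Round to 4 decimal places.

7.3367

w1 = Dv₀ = ((-4)·0 + (-2)·1; (-2)·0 + 7·1) = (-2, 7)
w2 = Dw1 = ((-4)·(-2) + (-2)·7; (-2)·(-2) + 7·7) = (-6, 53)
w3 = Dw2 = (-82, 383)
Dw3 = (-438, 2845)
w3·Dw3 = (-82)·(-438) + 383·2845 = 1125551; w3·w3 = (-82)·(-82) + 383·383 = 153413
λ ≈ 1125551/153413 = 7.3367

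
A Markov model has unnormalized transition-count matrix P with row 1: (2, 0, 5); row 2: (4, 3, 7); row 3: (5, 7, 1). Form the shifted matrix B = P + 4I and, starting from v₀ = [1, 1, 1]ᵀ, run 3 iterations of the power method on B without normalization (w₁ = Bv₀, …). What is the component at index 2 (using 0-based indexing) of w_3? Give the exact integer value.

B = P + 4I has rows (6, 0, 5); (4, 7, 7); (5, 7, 5)
w1 = Bv₀ = (6·1 + 0·1 + 5·1; 4·1 + 7·1 + 7·1; 5·1 + 7·1 + 5·1) = (11, 18, 17)
w2 = Bw1 = (6·11 + 0·18 + 5·17; 4·11 + 7·18 + 7·17; 5·11 + 7·18 + 5·17) = (151, 289, 266)
w3 = Bw2 = (2236, 4489, 4108)
Requested component of w3: 4108

4108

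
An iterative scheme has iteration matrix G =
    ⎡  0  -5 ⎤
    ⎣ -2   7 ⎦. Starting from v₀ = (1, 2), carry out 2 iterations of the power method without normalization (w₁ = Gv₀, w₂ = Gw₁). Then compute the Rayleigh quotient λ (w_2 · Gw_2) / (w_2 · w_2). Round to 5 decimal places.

λ ≈ 8.28191

w1 = Gv₀ = (0·1 + (-5)·2; (-2)·1 + 7·2) = (-10, 12)
w2 = Gw1 = (0·(-10) + (-5)·12; (-2)·(-10) + 7·12) = (-60, 104)
Gw2 = (-520, 848)
w2·Gw2 = (-60)·(-520) + 104·848 = 119392; w2·w2 = (-60)·(-60) + 104·104 = 14416
λ ≈ 119392/14416 = 8.28191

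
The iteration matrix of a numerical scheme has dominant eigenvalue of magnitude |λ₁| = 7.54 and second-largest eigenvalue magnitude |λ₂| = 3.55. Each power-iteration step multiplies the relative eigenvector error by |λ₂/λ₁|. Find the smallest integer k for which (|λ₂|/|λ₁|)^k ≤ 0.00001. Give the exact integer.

16

|λ₂/λ₁| = 3.55/7.54 = 0.47082
Need k ≥ ln(0.00001) / ln(0.47082) = -11.5129 / -0.7533 ≈ 15.284
Smallest integer k satisfying the bound: 16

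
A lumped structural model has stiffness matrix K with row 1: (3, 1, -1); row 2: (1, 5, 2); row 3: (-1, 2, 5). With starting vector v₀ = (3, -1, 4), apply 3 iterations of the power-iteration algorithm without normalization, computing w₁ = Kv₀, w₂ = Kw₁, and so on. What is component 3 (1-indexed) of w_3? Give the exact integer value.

540

w1 = Kv₀ = (4, 6, 15)
w2 = Kw1 = (3, 64, 83)
w3 = Kw2 = (-10, 489, 540)
The requested component of w3 is 540.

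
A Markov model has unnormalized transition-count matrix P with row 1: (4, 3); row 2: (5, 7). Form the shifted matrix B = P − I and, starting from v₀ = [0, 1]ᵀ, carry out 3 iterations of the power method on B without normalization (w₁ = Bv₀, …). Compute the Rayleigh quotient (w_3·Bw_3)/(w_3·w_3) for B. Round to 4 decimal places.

8.6532

B = P − I has rows (3, 3); (5, 6)
w1 = Bv₀ = (3·0 + 3·1; 5·0 + 6·1) = (3, 6)
w2 = Bw1 = (3·3 + 3·6; 5·3 + 6·6) = (27, 51)
w3 = Bw2 = (234, 441)
Bw3 = (2025, 3816)
w3·Bw3 = 2156706; w3·w3 = 249237; μ ≈ 2156706/249237 = 8.6532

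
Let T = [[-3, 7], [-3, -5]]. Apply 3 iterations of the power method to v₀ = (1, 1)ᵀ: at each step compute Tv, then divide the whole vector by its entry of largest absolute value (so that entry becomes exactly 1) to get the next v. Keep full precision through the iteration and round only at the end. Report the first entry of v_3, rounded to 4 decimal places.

1.0000

Tv0 = (4.00000, -8.00000); divide by -8.00000 → v1 = (-0.50000, 1.00000)
Tv1 = (8.50000, -3.50000); divide by 8.50000 → v2 = (1.00000, -0.41176)
Tv2 = (-5.88235, -0.94118); divide by -5.88235 → v3 = (1.00000, 0.16000)
Requested entry of v3: 400/400 = 1.0000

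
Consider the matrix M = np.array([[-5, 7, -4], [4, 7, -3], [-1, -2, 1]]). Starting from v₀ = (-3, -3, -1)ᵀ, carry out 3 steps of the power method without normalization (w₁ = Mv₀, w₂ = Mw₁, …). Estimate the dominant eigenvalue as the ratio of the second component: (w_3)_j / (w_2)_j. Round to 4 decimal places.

11.7025

w1 = Mv₀ = ((-5)·(-3) + 7·(-3) + (-4)·(-1); 4·(-3) + 7·(-3) + (-3)·(-1); (-1)·(-3) + (-2)·(-3) + 1·(-1)) = (-2, -30, 8)
w2 = Mw1 = ((-5)·(-2) + 7·(-30) + (-4)·8; 4·(-2) + 7·(-30) + (-3)·8; (-1)·(-2) + (-2)·(-30) + 1·8) = (-232, -242, 70)
w3 = Mw2 = (-814, -2832, 786)
Ratio at component: -2832 / -242 = 11.7025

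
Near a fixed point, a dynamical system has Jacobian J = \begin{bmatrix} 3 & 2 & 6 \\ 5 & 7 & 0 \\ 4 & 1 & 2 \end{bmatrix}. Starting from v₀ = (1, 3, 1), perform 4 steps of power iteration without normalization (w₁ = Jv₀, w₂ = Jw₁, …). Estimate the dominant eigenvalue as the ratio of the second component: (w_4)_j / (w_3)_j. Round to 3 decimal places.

λ ≈ 10.115

w1 = Jv₀ = (3·1 + 2·3 + 6·1; 5·1 + 7·3 + 0·1; 4·1 + 1·3 + 2·1) = (15, 26, 9)
w2 = Jw1 = (3·15 + 2·26 + 6·9; 5·15 + 7·26 + 0·9; 4·15 + 1·26 + 2·9) = (151, 257, 104)
w3 = Jw2 = (1591, 2554, 1069)
w4 = Jw3 = (16295, 25833, 11056)
Ratio at component: 25833 / 2554 = 10.115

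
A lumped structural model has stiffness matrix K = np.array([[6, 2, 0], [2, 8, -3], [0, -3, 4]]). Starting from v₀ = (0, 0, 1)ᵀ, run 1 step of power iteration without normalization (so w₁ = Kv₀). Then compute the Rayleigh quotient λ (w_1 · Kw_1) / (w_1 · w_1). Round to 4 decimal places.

8.3200

w1 = Kv₀ = (0, -3, 4)
Kw1 = (-6, -36, 25)
w1·Kw1 = 0·(-6) + (-3)·(-36) + 4·25 = 208; w1·w1 = 0·0 + (-3)·(-3) + 4·4 = 25
λ ≈ 208/25 = 8.3200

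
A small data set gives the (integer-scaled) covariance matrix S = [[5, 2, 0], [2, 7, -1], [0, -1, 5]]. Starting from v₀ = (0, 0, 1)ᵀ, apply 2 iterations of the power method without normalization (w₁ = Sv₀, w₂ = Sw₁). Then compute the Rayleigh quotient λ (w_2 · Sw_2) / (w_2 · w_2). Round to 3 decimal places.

6.223

w1 = Sv₀ = (5·0 + 2·0 + 0·1; 2·0 + 7·0 + (-1)·1; 0·0 + (-1)·0 + 5·1) = (0, -1, 5)
w2 = Sw1 = (5·0 + 2·(-1) + 0·5; 2·0 + 7·(-1) + (-1)·5; 0·0 + (-1)·(-1) + 5·5) = (-2, -12, 26)
Sw2 = (-34, -114, 142)
w2·Sw2 = (-2)·(-34) + (-12)·(-114) + 26·142 = 5128; w2·w2 = (-2)·(-2) + (-12)·(-12) + 26·26 = 824
λ ≈ 5128/824 = 6.223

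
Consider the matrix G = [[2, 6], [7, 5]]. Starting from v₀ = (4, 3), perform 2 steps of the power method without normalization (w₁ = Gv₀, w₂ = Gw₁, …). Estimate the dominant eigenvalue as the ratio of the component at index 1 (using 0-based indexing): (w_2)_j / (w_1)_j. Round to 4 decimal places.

w1 = Gv₀ = (2·4 + 6·3; 7·4 + 5·3) = (26, 43)
w2 = Gw1 = (2·26 + 6·43; 7·26 + 5·43) = (310, 397)
Ratio at component: 397 / 43 = 9.2326

λ ≈ 9.2326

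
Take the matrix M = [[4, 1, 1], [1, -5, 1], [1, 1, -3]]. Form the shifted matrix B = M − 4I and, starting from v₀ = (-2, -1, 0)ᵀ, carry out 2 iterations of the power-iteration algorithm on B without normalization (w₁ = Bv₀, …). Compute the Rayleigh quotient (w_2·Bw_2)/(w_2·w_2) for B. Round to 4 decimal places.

B = M − 4I has rows (0, 1, 1); (1, -9, 1); (1, 1, -7)
w1 = Bv₀ = (0·(-2) + 1·(-1) + 1·0; 1·(-2) + (-9)·(-1) + 1·0; 1·(-2) + 1·(-1) + (-7)·0) = (-1, 7, -3)
w2 = Bw1 = (0·(-1) + 1·7 + 1·(-3); 1·(-1) + (-9)·7 + 1·(-3); 1·(-1) + 1·7 + (-7)·(-3)) = (4, -67, 27)
Bw2 = (-40, 634, -252)
w2·Bw2 = -49442; w2·w2 = 5234; μ ≈ -49442/5234 = -9.4463

-9.4463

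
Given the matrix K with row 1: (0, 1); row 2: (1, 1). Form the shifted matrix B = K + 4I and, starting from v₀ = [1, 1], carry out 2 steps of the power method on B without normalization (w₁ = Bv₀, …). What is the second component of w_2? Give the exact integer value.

35

B = K + 4I has rows (4, 1); (1, 5)
w1 = Bv₀ = (5, 6)
w2 = Bw1 = (26, 35)
Requested component of w2: 35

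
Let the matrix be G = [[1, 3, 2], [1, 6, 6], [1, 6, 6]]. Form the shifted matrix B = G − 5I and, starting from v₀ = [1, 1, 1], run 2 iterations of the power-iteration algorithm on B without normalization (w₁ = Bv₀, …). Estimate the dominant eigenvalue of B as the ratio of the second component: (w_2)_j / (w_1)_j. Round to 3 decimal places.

μ ≈ 7.125

B = G − 5I has rows (-4, 3, 2); (1, 1, 6); (1, 6, 1)
w1 = Bv₀ = (1, 8, 8)
w2 = Bw1 = (36, 57, 57)
Ratio: 57/8 = 7.125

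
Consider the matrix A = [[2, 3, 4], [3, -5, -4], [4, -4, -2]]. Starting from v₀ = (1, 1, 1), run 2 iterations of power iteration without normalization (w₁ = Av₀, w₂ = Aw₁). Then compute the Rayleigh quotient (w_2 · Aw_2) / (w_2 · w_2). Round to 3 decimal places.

-8.311

w1 = Av₀ = (9, -6, -2)
w2 = Aw1 = (-8, 65, 64)
Aw2 = (435, -605, -420)
w2·Aw2 = (-8)·435 + 65·(-605) + 64·(-420) = -69685; w2·w2 = (-8)·(-8) + 65·65 + 64·64 = 8385
λ ≈ -69685/8385 = -8.311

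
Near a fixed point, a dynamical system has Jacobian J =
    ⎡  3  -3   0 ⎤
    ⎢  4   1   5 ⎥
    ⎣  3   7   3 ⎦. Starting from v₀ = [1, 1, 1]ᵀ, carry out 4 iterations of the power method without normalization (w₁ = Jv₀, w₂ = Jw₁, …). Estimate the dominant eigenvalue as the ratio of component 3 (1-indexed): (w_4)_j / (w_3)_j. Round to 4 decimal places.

6.3530

w1 = Jv₀ = (0, 10, 13)
w2 = Jw1 = (-30, 75, 109)
w3 = Jw2 = (-315, 500, 762)
w4 = Jw3 = (-2445, 3050, 4841)
Ratio at component: 4841 / 762 = 6.3530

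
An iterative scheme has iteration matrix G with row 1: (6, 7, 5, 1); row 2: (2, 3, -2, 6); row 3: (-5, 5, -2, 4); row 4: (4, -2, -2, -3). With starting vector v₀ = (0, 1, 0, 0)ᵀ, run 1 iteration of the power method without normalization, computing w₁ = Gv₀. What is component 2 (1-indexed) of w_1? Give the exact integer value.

w1 = Gv₀ = (6·0 + 7·1 + 5·0 + 1·0; 2·0 + 3·1 + (-2)·0 + 6·0; (-5)·0 + 5·1 + (-2)·0 + 4·0; 4·0 + (-2)·1 + (-2)·0 + (-3)·0) = (7, 3, 5, -2)
The requested component of w1 is 3.

3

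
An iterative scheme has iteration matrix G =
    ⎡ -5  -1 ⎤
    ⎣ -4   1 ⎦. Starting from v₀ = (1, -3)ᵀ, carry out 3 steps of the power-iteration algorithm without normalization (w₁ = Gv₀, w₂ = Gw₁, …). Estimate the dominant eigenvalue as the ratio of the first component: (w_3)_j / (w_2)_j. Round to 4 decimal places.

-5.0588

w1 = Gv₀ = ((-5)·1 + (-1)·(-3); (-4)·1 + 1·(-3)) = (-2, -7)
w2 = Gw1 = ((-5)·(-2) + (-1)·(-7); (-4)·(-2) + 1·(-7)) = (17, 1)
w3 = Gw2 = (-86, -67)
Ratio at component: -86 / 17 = -5.0588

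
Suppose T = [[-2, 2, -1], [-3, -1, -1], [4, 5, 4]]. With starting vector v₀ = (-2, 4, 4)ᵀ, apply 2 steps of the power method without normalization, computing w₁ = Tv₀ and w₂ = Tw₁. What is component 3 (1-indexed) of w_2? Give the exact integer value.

134

w1 = Tv₀ = (8, -2, 28)
w2 = Tw1 = (-48, -50, 134)
The requested component of w2 is 134.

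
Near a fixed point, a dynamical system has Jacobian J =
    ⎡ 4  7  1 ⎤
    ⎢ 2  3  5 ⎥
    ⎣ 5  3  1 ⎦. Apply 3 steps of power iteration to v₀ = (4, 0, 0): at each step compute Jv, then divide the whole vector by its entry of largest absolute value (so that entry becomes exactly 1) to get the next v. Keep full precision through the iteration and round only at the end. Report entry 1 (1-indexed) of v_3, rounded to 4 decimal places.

1.0000

Jv0 = (16.00000, 8.00000, 20.00000); divide by 20.00000 → v1 = (0.80000, 0.40000, 1.00000)
Jv1 = (7.00000, 7.80000, 6.20000); divide by 7.80000 → v2 = (0.89744, 1.00000, 0.79487)
Jv2 = (11.38462, 8.76923, 8.28205); divide by 11.38462 → v3 = (1.00000, 0.77027, 0.72748)
Requested entry of v3: 1776/1776 = 1.0000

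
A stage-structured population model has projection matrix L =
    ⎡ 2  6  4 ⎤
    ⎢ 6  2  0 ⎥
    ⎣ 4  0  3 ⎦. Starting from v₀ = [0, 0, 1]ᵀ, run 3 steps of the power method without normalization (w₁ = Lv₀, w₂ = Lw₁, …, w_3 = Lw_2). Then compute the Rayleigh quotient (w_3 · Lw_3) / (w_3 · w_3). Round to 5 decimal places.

w1 = Lv₀ = (4, 0, 3)
w2 = Lw1 = (20, 24, 25)
w3 = Lw2 = (284, 168, 155)
Lw3 = (2196, 2040, 1601)
w3·Lw3 = 284·2196 + 168·2040 + 155·1601 = 1214539; w3·w3 = 284·284 + 168·168 + 155·155 = 132905
λ ≈ 1214539/132905 = 9.13840

λ ≈ 9.13840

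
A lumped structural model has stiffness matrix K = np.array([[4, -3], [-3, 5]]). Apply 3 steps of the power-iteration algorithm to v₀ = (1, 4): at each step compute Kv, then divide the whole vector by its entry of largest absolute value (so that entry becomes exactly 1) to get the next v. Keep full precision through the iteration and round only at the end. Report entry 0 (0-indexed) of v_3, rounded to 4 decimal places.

Kv0 = (-8.00000, 17.00000); divide by 17.00000 → v1 = (-0.47059, 1.00000)
Kv1 = (-4.88235, 6.41176); divide by 6.41176 → v2 = (-0.76147, 1.00000)
Kv2 = (-6.04587, 7.28440); divide by 7.28440 → v3 = (-0.82997, 1.00000)
Requested entry of v3: -659/794 = -0.8300

-0.8300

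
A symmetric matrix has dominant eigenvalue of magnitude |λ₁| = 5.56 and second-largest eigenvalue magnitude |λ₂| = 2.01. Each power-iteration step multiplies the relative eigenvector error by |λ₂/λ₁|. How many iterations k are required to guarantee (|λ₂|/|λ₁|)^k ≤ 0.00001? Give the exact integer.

12

|λ₂/λ₁| = 2.01/5.56 = 0.36151
Need k ≥ ln(0.00001) / ln(0.36151) = -11.5129 / -1.0175 ≈ 11.315
Smallest integer k satisfying the bound: 12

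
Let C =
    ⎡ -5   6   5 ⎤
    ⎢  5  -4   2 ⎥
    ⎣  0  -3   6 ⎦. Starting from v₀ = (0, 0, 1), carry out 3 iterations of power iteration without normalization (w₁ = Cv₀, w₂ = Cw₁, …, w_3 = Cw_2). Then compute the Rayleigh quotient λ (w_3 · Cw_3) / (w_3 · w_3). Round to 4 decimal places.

w1 = Cv₀ = (5, 2, 6)
w2 = Cw1 = (17, 29, 30)
w3 = Cw2 = (239, 29, 93)
Cw3 = (-556, 1265, 471)
w3·Cw3 = 239·(-556) + 29·1265 + 93·471 = -52396; w3·w3 = 239·239 + 29·29 + 93·93 = 66611
λ ≈ -52396/66611 = -0.7866

λ ≈ -0.7866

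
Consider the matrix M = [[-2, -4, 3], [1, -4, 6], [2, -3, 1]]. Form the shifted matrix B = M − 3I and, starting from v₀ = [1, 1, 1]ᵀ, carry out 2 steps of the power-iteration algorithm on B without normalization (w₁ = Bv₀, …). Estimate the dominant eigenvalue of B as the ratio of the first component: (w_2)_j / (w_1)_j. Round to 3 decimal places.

B = M − 3I has rows (-5, -4, 3); (1, -7, 6); (2, -3, -2)
w1 = Bv₀ = ((-5)·1 + (-4)·1 + 3·1; 1·1 + (-7)·1 + 6·1; 2·1 + (-3)·1 + (-2)·1) = (-6, 0, -3)
w2 = Bw1 = ((-5)·(-6) + (-4)·0 + 3·(-3); 1·(-6) + (-7)·0 + 6·(-3); 2·(-6) + (-3)·0 + (-2)·(-3)) = (21, -24, -6)
Ratio: 21/-6 = -3.500

μ ≈ -3.500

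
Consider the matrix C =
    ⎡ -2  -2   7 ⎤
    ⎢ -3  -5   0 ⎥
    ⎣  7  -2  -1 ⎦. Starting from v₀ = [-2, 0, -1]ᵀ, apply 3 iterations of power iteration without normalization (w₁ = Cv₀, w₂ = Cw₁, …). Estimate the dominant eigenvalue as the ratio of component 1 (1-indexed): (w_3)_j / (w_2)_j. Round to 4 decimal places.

w1 = Cv₀ = ((-2)·(-2) + (-2)·0 + 7·(-1); (-3)·(-2) + (-5)·0 + 0·(-1); 7·(-2) + (-2)·0 + (-1)·(-1)) = (-3, 6, -13)
w2 = Cw1 = ((-2)·(-3) + (-2)·6 + 7·(-13); (-3)·(-3) + (-5)·6 + 0·(-13); 7·(-3) + (-2)·6 + (-1)·(-13)) = (-97, -21, -20)
w3 = Cw2 = (96, 396, -617)
Ratio at component: 96 / -97 = -0.9897

-0.9897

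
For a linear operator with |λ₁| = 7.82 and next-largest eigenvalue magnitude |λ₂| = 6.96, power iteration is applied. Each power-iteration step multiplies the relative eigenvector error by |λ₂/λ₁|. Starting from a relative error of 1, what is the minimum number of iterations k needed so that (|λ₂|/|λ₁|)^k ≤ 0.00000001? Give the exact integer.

159

|λ₂/λ₁| = 6.96/7.82 = 0.89003
Need k ≥ ln(0.00000001) / ln(0.89003) = -18.4207 / -0.1165 ≈ 158.111
Smallest integer k satisfying the bound: 159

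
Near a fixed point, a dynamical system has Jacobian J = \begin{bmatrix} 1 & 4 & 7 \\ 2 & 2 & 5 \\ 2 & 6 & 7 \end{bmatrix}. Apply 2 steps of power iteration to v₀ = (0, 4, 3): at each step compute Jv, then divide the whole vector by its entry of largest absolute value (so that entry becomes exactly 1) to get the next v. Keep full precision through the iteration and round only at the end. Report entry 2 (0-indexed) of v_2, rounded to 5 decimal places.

Jv0 = (37.000000, 23.000000, 45.000000); divide by 45.000000 → v1 = (0.822222, 0.511111, 1.000000)
Jv1 = (9.866667, 7.666667, 11.711111); divide by 11.711111 → v2 = (0.842505, 0.654649, 1.000000)
Requested entry of v2: 527/527 = 1.00000

1.00000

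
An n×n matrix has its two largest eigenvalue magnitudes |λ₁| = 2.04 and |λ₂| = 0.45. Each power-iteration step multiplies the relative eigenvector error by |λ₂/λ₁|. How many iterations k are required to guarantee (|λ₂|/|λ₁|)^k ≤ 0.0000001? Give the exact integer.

|λ₂/λ₁| = 0.45/2.04 = 0.22059
Need k ≥ ln(0.0000001) / ln(0.22059) = -16.1181 / -1.5115 ≈ 10.664
Smallest integer k satisfying the bound: 11

11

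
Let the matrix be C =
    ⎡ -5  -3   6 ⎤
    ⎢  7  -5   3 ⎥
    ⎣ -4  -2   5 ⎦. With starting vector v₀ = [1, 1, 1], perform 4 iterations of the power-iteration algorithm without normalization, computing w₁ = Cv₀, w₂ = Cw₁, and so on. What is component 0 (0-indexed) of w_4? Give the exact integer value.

w1 = Cv₀ = (-2, 5, -1)
w2 = Cw1 = (-11, -42, -7)
w3 = Cw2 = (139, 112, 93)
w4 = Cw3 = (-473, 692, -315)
The requested component of w4 is -473.

-473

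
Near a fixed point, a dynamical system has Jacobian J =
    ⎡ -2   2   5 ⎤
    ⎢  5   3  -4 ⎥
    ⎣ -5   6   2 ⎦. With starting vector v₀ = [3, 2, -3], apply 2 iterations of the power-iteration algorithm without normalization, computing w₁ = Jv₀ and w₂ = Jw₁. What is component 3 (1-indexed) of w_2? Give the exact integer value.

w1 = Jv₀ = (-17, 33, -9)
w2 = Jw1 = (55, 50, 265)
The requested component of w2 is 265.

265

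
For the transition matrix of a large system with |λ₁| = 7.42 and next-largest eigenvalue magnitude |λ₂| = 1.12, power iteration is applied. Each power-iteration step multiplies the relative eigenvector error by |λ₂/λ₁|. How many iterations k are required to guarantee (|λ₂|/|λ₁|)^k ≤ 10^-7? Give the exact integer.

|λ₂/λ₁| = 1.12/7.42 = 0.15094
Need k ≥ ln(10^-7) / ln(0.15094) = -16.1181 / -1.8909 ≈ 8.524
Smallest integer k satisfying the bound: 9

9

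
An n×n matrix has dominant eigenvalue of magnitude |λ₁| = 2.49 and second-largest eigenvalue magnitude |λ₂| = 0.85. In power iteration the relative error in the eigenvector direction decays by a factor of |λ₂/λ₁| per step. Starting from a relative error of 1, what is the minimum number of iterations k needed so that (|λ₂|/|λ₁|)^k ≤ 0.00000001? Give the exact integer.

18

|λ₂/λ₁| = 0.85/2.49 = 0.34137
Need k ≥ ln(0.00000001) / ln(0.34137) = -18.4207 / -1.0748 ≈ 17.139
Smallest integer k satisfying the bound: 18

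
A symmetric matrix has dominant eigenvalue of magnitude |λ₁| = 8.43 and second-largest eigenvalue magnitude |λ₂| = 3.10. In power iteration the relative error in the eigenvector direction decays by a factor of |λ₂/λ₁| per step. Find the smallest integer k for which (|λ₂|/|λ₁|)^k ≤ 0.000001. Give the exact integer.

|λ₂/λ₁| = 3.10/8.43 = 0.36773
Need k ≥ ln(0.000001) / ln(0.36773) = -13.8155 / -1.0004 ≈ 13.810
Smallest integer k satisfying the bound: 14

14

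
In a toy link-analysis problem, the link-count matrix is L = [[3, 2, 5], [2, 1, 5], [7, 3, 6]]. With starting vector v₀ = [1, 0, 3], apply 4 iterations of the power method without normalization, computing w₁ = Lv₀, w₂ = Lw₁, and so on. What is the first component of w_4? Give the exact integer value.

32303

w1 = Lv₀ = (3·1 + 2·0 + 5·3; 2·1 + 1·0 + 5·3; 7·1 + 3·0 + 6·3) = (18, 17, 25)
w2 = Lw1 = (3·18 + 2·17 + 5·25; 2·18 + 1·17 + 5·25; 7·18 + 3·17 + 6·25) = (213, 178, 327)
w3 = Lw2 = (2630, 2239, 3987)
w4 = Lw3 = (32303, 27434, 49049)
The requested component of w4 is 32303.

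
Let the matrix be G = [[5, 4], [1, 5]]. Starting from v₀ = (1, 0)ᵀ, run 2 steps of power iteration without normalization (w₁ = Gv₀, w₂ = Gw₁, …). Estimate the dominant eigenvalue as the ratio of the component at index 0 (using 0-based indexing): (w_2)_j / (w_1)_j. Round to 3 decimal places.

w1 = Gv₀ = (5·1 + 4·0; 1·1 + 5·0) = (5, 1)
w2 = Gw1 = (5·5 + 4·1; 1·5 + 5·1) = (29, 10)
Ratio at component: 29 / 5 = 5.800

5.800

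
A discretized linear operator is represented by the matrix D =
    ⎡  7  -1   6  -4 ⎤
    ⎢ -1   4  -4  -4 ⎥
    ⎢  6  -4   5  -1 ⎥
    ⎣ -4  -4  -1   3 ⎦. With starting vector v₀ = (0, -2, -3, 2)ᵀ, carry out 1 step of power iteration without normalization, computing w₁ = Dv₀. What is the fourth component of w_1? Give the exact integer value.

17

w1 = Dv₀ = (7·0 + (-1)·(-2) + 6·(-3) + (-4)·2; (-1)·0 + 4·(-2) + (-4)·(-3) + (-4)·2; 6·0 + (-4)·(-2) + 5·(-3) + (-1)·2; (-4)·0 + (-4)·(-2) + (-1)·(-3) + 3·2) = (-24, -4, -9, 17)
The requested component of w1 is 17.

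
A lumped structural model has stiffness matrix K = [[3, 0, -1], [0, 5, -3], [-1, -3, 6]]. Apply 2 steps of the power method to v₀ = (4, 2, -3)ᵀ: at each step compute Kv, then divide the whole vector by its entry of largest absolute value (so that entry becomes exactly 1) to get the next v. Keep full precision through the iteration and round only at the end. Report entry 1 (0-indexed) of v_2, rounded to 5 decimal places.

-0.74583

Kv0 = (15.000000, 19.000000, -28.000000); divide by -28.000000 → v1 = (-0.535714, -0.678571, 1.000000)
Kv1 = (-2.607143, -6.392857, 8.571429); divide by 8.571429 → v2 = (-0.304167, -0.745833, 1.000000)
Requested entry of v2: 179/-240 = -0.74583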